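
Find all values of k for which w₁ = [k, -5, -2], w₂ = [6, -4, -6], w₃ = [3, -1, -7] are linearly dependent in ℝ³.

k = 6

The vectors are dependent exactly when the determinant of the matrix with rows w₁, w₂, w₃ vanishes.
The determinant works out to 22*k - 132.
Solving 22*k - 132 = 0 yields k = 6.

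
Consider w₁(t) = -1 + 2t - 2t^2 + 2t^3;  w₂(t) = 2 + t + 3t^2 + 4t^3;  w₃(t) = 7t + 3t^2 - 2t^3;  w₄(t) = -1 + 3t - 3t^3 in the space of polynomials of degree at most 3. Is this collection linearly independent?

Write each element as a coordinate vector in ℝ⁴ using {1, t, …, t^3}.
The matrix [w₁|w₂|w₃|w₄] has determinant 0.
A zero determinant means the columns are linearly dependent.

linearly dependent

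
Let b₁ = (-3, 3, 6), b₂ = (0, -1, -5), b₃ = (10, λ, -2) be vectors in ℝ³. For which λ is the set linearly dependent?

The set is linearly dependent precisely when det[b₁; b₂; b₃] = 0.
Cofactor expansion gives det = -15*λ - 96.
This vanishes exactly when λ = -32/5.

λ = -32/5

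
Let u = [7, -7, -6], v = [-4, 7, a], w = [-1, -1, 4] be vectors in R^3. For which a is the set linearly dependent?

a = -9/7

Dependence holds iff the 3×3 matrix [u v w] is singular.
Cofactor expansion gives det = 14*a + 18.
Solving 14*a + 18 = 0 yields a = -9/7.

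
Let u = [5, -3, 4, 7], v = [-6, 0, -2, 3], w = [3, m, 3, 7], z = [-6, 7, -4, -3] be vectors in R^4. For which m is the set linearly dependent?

m = -11/6

Dependence holds iff the 4×4 matrix [u v w z] is singular.
Cofactor expansion gives det = -30*m - 55.
Solving -30*m - 55 = 0 yields m = -11/6.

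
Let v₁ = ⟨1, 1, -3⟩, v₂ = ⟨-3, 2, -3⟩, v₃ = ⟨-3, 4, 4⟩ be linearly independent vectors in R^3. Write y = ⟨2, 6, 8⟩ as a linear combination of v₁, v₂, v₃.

y = 2v₁ - 2v₂ + 2v₃

Solve the system with v₁, v₂, v₃ as columns and y as the right-hand side.
Back-substitution yields (α₁, α₂, α₃) = (2, -2, 2).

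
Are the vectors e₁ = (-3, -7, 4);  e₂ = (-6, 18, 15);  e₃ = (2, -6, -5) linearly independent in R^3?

linearly dependent

One vector is a scalar multiple of another, so the set is dependent.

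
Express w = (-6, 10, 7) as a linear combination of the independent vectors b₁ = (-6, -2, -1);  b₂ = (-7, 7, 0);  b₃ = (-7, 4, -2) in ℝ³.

w = b₁ + 4b₂ - 4b₃

Set up the augmented matrix [b₁ | b₂ | b₃ | w] and row-reduce.
Back-substitution yields (a₁, a₂, a₃) = (1, 4, -4).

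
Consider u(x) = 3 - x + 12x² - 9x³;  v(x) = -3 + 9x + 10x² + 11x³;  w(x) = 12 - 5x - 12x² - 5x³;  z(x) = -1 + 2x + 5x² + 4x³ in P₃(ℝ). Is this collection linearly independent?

Write each element as a coordinate vector in ℝ⁴ using {1, x, …, x³}.
The matrix [u|v|w|z] has determinant -4114.
A nonzero determinant means the columns are linearly independent.

linearly independent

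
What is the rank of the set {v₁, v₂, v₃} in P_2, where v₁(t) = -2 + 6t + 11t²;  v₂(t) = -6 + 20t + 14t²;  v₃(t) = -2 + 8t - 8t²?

rank 2

Represent each element by its coordinate vector in ℝ³.
Row-reduce the 3×3 matrix with these as rows.
Exactly 2 pivots survive; hence the rank is 2.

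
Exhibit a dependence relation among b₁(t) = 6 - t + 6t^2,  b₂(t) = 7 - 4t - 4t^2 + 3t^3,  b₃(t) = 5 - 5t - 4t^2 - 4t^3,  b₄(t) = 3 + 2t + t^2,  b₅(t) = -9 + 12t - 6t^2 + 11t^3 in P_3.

Write each element as a vector in ℝ⁴ using {1, t, …, t^3}.
Row-reduce the matrix with b₁, b₂, b₃, b₄, b₅ as columns; the null space gives the coefficients.
The free variable yields coefficients (2, -1, 2, -2, 1) (any nonzero multiple also works).

2b₁ - b₂ + 2b₃ - 2b₄ + b₅ = 0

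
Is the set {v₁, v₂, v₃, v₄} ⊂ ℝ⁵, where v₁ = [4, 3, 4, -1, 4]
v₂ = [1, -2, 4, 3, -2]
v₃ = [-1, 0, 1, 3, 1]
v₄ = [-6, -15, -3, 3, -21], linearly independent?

Row-reduce the matrix whose columns are v₁, v₂, v₃, v₄.
The reduction yields 3 nonzero rows, so the rank is 3.
Since rank 3 < 4, the set is linearly dependent.
Indeed 3v₁ - 3v₂ + 3v₃ + v₄ = 0.

linearly dependent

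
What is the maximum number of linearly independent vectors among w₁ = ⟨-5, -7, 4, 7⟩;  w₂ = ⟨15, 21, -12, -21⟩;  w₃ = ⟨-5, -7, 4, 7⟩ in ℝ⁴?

Apply Gaussian elimination to the matrix whose rows are w₁, w₂, w₃.
Exactly 1 pivot survives; hence the rank is 1.

1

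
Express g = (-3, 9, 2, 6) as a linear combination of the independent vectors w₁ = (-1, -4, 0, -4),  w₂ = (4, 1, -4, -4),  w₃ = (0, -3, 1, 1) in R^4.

g = -w₁ - w₂ - 2w₃

Write g = α₁w₁ + … + α₃w₃ and equate components.
The system has the unique solution (α₁, α₂, α₃) = (-1, -1, -2).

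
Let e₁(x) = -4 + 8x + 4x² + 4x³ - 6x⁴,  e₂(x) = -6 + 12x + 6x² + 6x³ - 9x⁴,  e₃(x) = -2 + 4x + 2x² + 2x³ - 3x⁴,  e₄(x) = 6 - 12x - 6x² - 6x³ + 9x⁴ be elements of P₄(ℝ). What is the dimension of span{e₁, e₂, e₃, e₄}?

Pass to coordinate vectors with respect to the basis {1, x, …, x⁴}.
Row-reduce the 4×5 matrix with these as rows.
Exactly 1 pivot survives; hence the rank is 1.

1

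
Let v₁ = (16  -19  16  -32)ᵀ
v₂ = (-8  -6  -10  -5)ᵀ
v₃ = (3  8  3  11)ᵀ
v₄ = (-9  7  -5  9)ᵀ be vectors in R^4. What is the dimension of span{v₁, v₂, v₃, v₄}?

dim = 3

Put the 4×4 matrix [v₁|v₂|v₃|v₄] into echelon form.
Reduction leaves 3 leading entries, giving rank 3.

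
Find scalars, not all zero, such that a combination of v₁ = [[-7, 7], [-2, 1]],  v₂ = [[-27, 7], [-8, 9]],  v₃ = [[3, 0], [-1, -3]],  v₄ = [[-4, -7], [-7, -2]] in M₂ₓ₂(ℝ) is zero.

Pass to coordinate vectors relative to the basis {E₁₁, E₁₂, E₂₁, E₂₂}.
Write the vectors as columns of a matrix and find a nonzero vector in its null space.
A generator of the null space is (2, -1, -3, 1).

2v₁ - v₂ - 3v₃ + v₄ = 0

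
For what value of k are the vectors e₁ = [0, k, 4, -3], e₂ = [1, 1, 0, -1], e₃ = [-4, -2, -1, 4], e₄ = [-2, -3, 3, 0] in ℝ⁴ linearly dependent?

Place the vectors as rows of a 4×4 matrix; dependence ⇔ determinant zero.
The determinant works out to -2*k - 1.
Solving -2*k - 1 = 0 yields k = -1/2.

k = -1/2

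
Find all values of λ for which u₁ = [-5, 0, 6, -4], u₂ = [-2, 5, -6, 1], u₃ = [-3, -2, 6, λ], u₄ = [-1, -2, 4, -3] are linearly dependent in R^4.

The vectors are dependent exactly when the determinant of the matrix with rows u₁, u₂, u₃, u₄ vanishes.
The determinant works out to -14*λ - 76.
Solving -14*λ - 76 = 0 yields λ = -38/7.

λ = -38/7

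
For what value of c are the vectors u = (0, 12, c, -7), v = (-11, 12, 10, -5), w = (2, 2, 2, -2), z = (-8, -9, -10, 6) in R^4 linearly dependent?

c = 23/2

The vectors are dependent exactly when the determinant of the matrix with rows u, v, w, z vanishes.
The determinant works out to 124*c - 1426.
Setting this to zero gives c = 23/2.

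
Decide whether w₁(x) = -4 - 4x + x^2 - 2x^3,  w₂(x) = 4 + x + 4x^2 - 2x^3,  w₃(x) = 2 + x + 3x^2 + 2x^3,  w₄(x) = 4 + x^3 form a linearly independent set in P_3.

Take coordinates with respect to the standard basis {1, x, …, x^3}.
Form the 4×4 matrix with these as columns; its determinant is 254.
A nonzero determinant means the columns are linearly independent.

linearly independent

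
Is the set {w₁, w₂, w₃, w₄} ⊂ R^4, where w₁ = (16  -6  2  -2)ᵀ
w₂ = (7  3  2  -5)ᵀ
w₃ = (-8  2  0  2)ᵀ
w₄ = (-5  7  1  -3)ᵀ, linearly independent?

linearly dependent

The matrix [w₁|w₂|w₃|w₄] has determinant 0.
A zero determinant means the columns are linearly dependent.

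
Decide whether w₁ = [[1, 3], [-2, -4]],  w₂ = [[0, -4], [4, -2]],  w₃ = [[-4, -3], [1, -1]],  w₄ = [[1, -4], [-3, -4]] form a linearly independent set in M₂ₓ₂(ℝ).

Take coordinates with respect to the standard basis {E₁₁, E₁₂, E₂₁, E₂₂}.
The matrix [w₁|w₂|w₃|w₄] has determinant 660.
A nonzero determinant means the columns are linearly independent.

linearly independent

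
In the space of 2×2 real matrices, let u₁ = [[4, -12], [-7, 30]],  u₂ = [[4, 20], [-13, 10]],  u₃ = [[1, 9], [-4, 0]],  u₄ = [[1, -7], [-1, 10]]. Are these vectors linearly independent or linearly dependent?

Take coordinates with respect to the standard basis {E₁₁, E₁₂, E₂₁, E₂₂}.
Row-reduce the matrix whose columns are u₁, u₂, u₃, u₄.
The reduction yields 2 nonzero rows, so the rank is 2.
Since rank 2 < 4, the set is linearly dependent.
Indeed u₁ - 3u₂ + 8u₃ = 0.

linearly dependent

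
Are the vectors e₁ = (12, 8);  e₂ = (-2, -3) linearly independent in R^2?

Row-reduce the matrix whose columns are e₁, e₂.
The reduction yields 2 nonzero rows, so the rank is 2.
Since rank = 2 (the number of vectors), the set is linearly independent.

linearly independent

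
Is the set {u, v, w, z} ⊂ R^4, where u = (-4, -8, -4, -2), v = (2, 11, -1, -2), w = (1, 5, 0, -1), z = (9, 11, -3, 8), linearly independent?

linearly independent

The matrix [u|v|w|z] has determinant 86.
A nonzero determinant means the columns are linearly independent.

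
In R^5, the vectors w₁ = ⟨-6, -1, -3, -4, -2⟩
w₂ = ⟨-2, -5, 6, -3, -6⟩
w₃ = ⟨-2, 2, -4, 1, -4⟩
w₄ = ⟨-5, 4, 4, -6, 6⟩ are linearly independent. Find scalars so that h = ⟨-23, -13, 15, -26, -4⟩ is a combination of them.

Write h = a₁w₁ + … + a₄w₄ and equate components.
Row-reducing the augmented matrix gives the unique coefficients (a₁, …, a₄) = (3, 2, -2, 1).

h = 3w₁ + 2w₂ - 2w₃ + w₄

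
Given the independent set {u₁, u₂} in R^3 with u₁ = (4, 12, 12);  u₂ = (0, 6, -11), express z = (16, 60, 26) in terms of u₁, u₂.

Solve the system with u₁, u₂ as columns and z as the right-hand side.
Back-substitution yields (α₁, α₂) = (4, 2).

z = 4u₁ + 2u₂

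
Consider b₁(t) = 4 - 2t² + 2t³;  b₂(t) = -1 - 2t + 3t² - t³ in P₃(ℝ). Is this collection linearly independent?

linearly independent

Write each element as a coordinate vector in ℝ⁴ using {1, t, …, t³}.
Place the vectors as rows of a 2×4 matrix and reduce to echelon form.
The reduction yields 2 nonzero rows, so the rank is 2.
Since rank = 2 (the number of vectors), the set is linearly independent.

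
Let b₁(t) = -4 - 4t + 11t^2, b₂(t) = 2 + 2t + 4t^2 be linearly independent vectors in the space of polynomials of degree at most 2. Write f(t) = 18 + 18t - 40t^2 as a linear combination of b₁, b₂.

Work in coordinates with respect to the standard basis {1, t, t^2}.
Write f = a₁b₁ + a₂b₂ and equate components.
Back-substitution yields (a₁, a₂) = (-4, 1).

f = -4b₁ + b₂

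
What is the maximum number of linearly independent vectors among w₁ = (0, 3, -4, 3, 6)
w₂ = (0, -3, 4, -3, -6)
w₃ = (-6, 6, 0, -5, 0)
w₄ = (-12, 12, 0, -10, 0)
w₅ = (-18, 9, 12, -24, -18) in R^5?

2

Row-reduce the 5×5 matrix with these as rows.
Reduction leaves 2 leading entries, giving rank 2.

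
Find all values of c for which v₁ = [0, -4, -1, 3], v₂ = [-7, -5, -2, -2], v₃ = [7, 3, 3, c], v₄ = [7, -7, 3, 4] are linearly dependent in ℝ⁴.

c = 7/8

The vectors are dependent exactly when the determinant of the matrix with rows v₁, v₂, v₃, v₄ vanishes.
Expanding, det = 112*c - 98.
Solving 112*c - 98 = 0 yields c = 7/8.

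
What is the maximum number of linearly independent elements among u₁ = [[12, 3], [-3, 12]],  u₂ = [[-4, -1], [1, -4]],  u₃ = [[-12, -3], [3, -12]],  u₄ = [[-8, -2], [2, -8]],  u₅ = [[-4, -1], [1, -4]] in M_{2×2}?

1

Use coordinates relative to {E₁₁, E₁₂, E₂₁, E₂₂}.
Form the matrix with u₁, u₂, u₃, u₄, u₅ as columns and reduce.
The echelon form has 1 nonzero row, so the rank is 1.
(With 5 elements in a 4-dimensional space the rank is at most 4.)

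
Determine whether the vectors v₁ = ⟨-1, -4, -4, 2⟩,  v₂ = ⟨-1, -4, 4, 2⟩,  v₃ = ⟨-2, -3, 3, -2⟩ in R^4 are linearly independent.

linearly independent

Row-reduce the matrix whose columns are v₁, v₂, v₃.
The reduction yields 3 nonzero rows, so the rank is 3.
Since rank = 3 (the number of vectors), the set is linearly independent.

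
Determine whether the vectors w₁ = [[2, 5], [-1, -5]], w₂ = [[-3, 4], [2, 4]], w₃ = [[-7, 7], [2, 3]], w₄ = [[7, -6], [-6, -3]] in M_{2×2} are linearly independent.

linearly independent

Take coordinates with respect to the standard basis {E₁₁, E₁₂, E₂₁, E₂₂}.
Form the 4×4 matrix with these as columns; its determinant is -673.
A nonzero determinant means the columns are linearly independent.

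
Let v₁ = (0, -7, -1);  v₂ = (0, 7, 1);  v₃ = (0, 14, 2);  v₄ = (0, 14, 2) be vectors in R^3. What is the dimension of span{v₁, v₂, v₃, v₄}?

Put the 3×4 matrix [v₁|v₂|v₃|v₄] into echelon form.
There is 1 pivot column, so rank = 1.
(With 4 elements in a 3-dimensional space the rank is at most 3.)

1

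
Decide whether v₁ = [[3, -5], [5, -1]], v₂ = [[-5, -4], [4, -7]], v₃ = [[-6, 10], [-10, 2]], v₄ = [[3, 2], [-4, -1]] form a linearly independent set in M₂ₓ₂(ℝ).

Write each element as a coordinate vector in ℝ⁴ using {E₁₁, E₁₂, E₂₁, E₂₂}.
One vector is a scalar multiple of another, so the set is dependent.

linearly dependent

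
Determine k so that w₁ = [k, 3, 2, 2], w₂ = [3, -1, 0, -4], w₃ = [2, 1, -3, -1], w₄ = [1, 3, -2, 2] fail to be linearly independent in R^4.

Dependence holds iff the 4×4 matrix [w₁ w₂ w₃ w₄] is singular.
Expanding, det = 20 - 20*k.
Setting this to zero gives k = 1.

k = 1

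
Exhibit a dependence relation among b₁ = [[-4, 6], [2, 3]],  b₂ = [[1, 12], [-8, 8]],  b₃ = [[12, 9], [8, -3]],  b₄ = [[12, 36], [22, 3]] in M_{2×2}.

3b₁ + 2b₃ - b₄ = 0

Pass to coordinate vectors relative to the basis {E₁₁, E₁₂, E₂₁, E₂₂}.
Row-reduce the matrix with b₁, b₂, b₃, b₄ as columns; the null space gives the coefficients.
The free variable yields coefficients (3, 0, 2, -1) (any nonzero multiple also works).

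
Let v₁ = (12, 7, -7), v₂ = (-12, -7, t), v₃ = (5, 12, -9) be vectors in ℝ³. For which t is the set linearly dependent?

t = 7

Dependence holds iff the 3×3 matrix [v₁ v₂ v₃] is singular.
The determinant works out to 763 - 109*t.
Solving 763 - 109*t = 0 yields t = 7.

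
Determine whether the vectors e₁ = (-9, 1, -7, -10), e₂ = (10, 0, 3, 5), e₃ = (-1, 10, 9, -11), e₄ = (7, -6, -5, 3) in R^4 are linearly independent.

Form the 4×4 matrix with these as columns; its determinant is 2880.
A nonzero determinant means the columns are linearly independent.

linearly independent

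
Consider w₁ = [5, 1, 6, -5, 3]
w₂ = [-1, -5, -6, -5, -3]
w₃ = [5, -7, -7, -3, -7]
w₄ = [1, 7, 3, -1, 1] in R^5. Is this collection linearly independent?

Row-reduce the matrix whose columns are w₁, w₂, w₃, w₄.
The reduction yields 4 nonzero rows, so the rank is 4.
Since rank = 4 (the number of vectors), the set is linearly independent.

linearly independent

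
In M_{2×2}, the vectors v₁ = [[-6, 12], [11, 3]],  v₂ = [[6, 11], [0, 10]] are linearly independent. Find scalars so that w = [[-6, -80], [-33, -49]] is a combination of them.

Identify each element with its coordinate vector in ℝ⁴ via {E₁₁, E₁₂, E₂₁, E₂₂}.
Since v₁, v₂ are independent, the coefficients expressing w are uniquely determined by a linear system.
Row-reducing the augmented matrix gives the unique coefficients (c₁, c₂) = (-3, -4).

w = -3v₁ - 4v₂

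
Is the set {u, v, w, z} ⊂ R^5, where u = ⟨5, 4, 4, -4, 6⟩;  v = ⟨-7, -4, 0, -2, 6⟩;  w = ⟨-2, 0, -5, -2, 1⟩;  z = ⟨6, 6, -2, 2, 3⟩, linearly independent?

linearly independent

Place the vectors as rows of a 4×5 matrix and reduce to echelon form.
The reduction yields 4 nonzero rows, so the rank is 4.
Since rank = 4 (the number of vectors), the set is linearly independent.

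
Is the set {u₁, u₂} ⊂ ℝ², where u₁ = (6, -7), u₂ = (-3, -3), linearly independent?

Place the vectors as rows of a 2×2 matrix and reduce to echelon form.
The reduction yields 2 nonzero rows, so the rank is 2.
Since rank = 2 (the number of vectors), the set is linearly independent.

linearly independent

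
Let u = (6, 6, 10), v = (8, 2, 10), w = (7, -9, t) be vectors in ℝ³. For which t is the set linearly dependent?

t = 25/9

Dependence holds iff the 3×3 matrix [u v w] is singular.
Expanding, det = 100 - 36*t.
This vanishes exactly when t = 25/9.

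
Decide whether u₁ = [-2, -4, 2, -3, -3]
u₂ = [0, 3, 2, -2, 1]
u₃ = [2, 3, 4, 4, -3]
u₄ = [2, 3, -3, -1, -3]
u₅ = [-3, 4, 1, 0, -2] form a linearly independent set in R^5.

linearly independent

Place the vectors as rows of a 5×5 matrix and reduce to echelon form.
The reduction yields 5 nonzero rows, so the rank is 5.
Since rank = 5 (the number of vectors), the set is linearly independent.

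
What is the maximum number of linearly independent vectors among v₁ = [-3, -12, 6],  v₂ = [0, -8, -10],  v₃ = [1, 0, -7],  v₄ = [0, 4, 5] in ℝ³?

2

Apply Gaussian elimination to the matrix whose rows are v₁, v₂, v₃, v₄.
Exactly 2 pivots survive; hence the rank is 2.
(With 4 elements in a 3-dimensional space the rank is at most 3.)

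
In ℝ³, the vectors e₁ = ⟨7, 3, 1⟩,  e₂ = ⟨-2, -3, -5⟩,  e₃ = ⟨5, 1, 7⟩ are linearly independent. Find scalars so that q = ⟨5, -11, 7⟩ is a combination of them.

q = -e₁ + 4e₂ + 4e₃

Set up the augmented matrix [e₁ | e₂ | e₃ | q] and row-reduce.
Row-reducing the augmented matrix gives the unique coefficients (a₁, a₂, a₃) = (-1, 4, 4).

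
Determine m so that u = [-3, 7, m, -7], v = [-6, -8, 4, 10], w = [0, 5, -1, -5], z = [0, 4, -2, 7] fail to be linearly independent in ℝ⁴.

m = -1/11

Place the vectors as rows of a 4×4 matrix; dependence ⇔ determinant zero.
Cofactor expansion gives det = -330*m - 30.
Setting this to zero gives m = -1/11.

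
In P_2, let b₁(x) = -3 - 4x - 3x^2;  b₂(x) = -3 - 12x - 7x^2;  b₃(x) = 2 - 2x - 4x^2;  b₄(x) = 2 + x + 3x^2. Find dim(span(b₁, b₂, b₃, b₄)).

3

Represent each element by its coordinate vector in ℝ³.
Form the matrix with b₁, b₂, b₃, b₄ as columns and reduce.
Exactly 3 pivots survive; hence the rank is 3.
(With 4 elements in a 3-dimensional space the rank is at most 3.)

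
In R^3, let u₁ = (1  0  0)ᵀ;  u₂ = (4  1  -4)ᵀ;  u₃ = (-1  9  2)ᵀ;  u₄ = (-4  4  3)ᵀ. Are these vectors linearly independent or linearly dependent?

There are 4 vectors in a 3-dimensional space, so they cannot be linearly independent.

linearly dependent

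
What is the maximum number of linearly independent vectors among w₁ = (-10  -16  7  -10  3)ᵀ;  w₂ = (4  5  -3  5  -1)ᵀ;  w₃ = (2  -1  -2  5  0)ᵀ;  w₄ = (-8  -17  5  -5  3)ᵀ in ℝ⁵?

Form the matrix with w₁, w₂, w₃, w₄ as columns and reduce.
Reduction leaves 2 leading entries, giving rank 2.

2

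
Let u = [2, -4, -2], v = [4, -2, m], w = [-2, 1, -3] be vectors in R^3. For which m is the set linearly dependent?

m = 6

Place the vectors as rows of a 3×3 matrix; dependence ⇔ determinant zero.
Expanding, det = 6*m - 36.
This vanishes exactly when m = 6.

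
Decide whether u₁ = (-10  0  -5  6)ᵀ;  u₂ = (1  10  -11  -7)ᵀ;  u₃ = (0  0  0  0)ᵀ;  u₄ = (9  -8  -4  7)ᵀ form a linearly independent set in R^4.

linearly dependent

One of the vectors is the zero vector, so the set is linearly dependent.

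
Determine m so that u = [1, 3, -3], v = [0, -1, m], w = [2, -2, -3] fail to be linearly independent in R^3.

m = 3/8

Place the vectors as rows of a 3×3 matrix; dependence ⇔ determinant zero.
Expanding, det = 8*m - 3.
This vanishes exactly when m = 3/8.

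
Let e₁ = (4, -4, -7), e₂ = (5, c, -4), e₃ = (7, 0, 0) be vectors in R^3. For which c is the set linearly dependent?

c = -16/7

Place the vectors as rows of a 3×3 matrix; dependence ⇔ determinant zero.
The determinant works out to 49*c + 112.
This vanishes exactly when c = -16/7.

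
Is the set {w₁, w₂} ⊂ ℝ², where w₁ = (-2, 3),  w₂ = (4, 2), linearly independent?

Place the vectors as rows of a 2×2 matrix and reduce to echelon form.
The reduction yields 2 nonzero rows, so the rank is 2.
Since rank = 2 (the number of vectors), the set is linearly independent.

linearly independent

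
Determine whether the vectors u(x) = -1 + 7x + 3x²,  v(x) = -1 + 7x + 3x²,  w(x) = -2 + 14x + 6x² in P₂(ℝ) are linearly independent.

Take coordinates with respect to the standard basis {1, x, x²}.
The matrix [u|v|w] has determinant 0.
A zero determinant means the columns are linearly dependent.

linearly dependent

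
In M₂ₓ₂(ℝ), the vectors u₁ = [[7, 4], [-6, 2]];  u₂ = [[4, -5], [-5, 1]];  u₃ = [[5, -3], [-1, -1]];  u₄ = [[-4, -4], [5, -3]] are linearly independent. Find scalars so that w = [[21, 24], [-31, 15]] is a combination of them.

w = 4u₁ + u₂ - 3u₃ - u₄

Take coordinate vectors relative to {E₁₁, E₁₂, E₂₁, E₂₂}.
Set up the augmented matrix [u₁ | u₂ | u₃ | u₄ | w] and row-reduce.
The system has the unique solution (c₁, …, c₄) = (4, 1, -3, -1).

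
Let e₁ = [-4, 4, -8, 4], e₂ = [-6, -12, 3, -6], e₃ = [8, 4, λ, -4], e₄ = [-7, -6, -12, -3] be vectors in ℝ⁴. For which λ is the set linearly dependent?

λ = -41/2

The vectors are dependent exactly when the determinant of the matrix with rows e₁, e₂, e₃, e₄ vanishes.
The determinant works out to -96*λ - 1968.
Solving -96*λ - 1968 = 0 yields λ = -41/2.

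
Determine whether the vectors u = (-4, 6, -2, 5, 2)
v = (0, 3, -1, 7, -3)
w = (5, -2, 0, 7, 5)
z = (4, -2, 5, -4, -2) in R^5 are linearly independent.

Row-reduce the matrix whose columns are u, v, w, z.
The reduction yields 4 nonzero rows, so the rank is 4.
Since rank = 4 (the number of vectors), the set is linearly independent.

linearly independent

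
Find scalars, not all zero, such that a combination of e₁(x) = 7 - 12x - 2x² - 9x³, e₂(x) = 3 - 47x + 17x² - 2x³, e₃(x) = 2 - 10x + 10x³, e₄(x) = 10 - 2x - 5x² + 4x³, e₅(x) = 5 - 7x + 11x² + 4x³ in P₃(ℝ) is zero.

2e₁ - e₂ + 2e₃ - 2e₄ + e₅ = 0

Pass to coordinate vectors relative to the basis {1, x, …, x³}.
Solve the homogeneous system with e₁, e₂, e₃, e₄, e₅ as columns by row-reducing the coefficient matrix.
A generator of the null space is (2, -1, 2, -2, 1).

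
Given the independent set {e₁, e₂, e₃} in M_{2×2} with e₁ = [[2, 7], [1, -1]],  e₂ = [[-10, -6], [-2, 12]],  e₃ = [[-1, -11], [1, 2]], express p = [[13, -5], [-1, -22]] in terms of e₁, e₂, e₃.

p = -4e₁ - 2e₂ - e₃

Work in coordinates with respect to the standard basis {E₁₁, E₁₂, E₂₁, E₂₂}.
Since e₁, e₂, e₃ are independent, the coefficients expressing p are uniquely determined by a linear system.
The system has the unique solution (c₁, c₂, c₃) = (-4, -2, -1).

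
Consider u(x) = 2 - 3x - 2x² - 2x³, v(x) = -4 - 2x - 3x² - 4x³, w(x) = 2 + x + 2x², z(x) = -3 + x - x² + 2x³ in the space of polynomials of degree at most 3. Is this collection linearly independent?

Take coordinates with respect to the standard basis {1, x, …, x³}.
Form the 4×4 matrix with these as columns; its determinant is 10.
A nonzero determinant means the columns are linearly independent.

linearly independent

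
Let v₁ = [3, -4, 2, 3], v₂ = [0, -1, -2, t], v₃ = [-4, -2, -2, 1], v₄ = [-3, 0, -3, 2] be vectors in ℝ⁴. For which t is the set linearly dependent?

t = 25/6

Place the vectors as rows of a 4×4 matrix; dependence ⇔ determinant zero.
Cofactor expansion gives det = 30*t - 125.
Setting this to zero gives t = 25/6.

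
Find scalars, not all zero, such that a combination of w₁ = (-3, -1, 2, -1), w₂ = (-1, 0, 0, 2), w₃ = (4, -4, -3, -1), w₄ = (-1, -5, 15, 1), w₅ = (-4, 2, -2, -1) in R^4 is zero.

3w₁ - w₃ - w₄ - 3w₅ = 0

Set up α₁w₁ + … + α₅w₅ = 0 and solve the homogeneous system.
The free variable yields coefficients (3, 0, -1, -1, -3) (any nonzero multiple also works).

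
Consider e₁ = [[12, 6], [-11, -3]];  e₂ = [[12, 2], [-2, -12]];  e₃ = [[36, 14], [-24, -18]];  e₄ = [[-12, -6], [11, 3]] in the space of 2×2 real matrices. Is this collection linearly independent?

linearly dependent

Write each element as a coordinate vector in ℝ⁴ using {E₁₁, E₁₂, E₂₁, E₂₂}.
Form the 4×4 matrix with these as columns; its determinant is 0.
A zero determinant means the columns are linearly dependent.
Indeed 2e₁ + e₂ - e₃ = 0.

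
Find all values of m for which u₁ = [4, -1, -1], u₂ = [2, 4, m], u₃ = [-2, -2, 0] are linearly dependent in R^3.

m = 2/5

The vectors are dependent exactly when the determinant of the matrix with rows u₁, u₂, u₃ vanishes.
Cofactor expansion gives det = 10*m - 4.
Solving 10*m - 4 = 0 yields m = 2/5.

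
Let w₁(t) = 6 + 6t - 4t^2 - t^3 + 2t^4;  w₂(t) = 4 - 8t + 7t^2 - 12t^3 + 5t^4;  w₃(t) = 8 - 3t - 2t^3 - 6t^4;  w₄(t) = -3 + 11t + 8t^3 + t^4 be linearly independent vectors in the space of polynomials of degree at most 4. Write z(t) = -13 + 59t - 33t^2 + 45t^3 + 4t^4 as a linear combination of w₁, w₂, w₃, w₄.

Take coordinate vectors relative to {1, t, …, t^4}.
Since w₁, w₂, w₃, w₄ are independent, the coefficients expressing z are uniquely determined by a linear system.
Row-reducing the augmented matrix gives the unique coefficients (c₁, …, c₄) = (3, -3, -2, 1).

z = 3w₁ - 3w₂ - 2w₃ + w₄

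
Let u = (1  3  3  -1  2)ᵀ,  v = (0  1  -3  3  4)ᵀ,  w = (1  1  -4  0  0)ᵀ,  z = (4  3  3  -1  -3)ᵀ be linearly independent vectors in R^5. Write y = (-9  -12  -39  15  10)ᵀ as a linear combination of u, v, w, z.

y = -4u + 3v + 3w - 2z

Since u, v, w, z are independent, the coefficients expressing y are uniquely determined by a linear system.
Back-substitution yields (a₁, …, a₄) = (-4, 3, 3, -2).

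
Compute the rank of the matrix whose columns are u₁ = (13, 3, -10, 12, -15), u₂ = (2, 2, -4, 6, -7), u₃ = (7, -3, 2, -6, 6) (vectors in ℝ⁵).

rank 2

Apply Gaussian elimination to the matrix whose rows are u₁, u₂, u₃.
There are 2 pivot columns, so rank = 2.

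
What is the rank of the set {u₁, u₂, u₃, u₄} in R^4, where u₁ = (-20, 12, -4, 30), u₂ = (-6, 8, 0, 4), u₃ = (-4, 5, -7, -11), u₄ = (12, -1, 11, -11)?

Row-reduce the 4×4 matrix with these as rows.
Exactly 3 pivots survive; hence the rank is 3.

rank 3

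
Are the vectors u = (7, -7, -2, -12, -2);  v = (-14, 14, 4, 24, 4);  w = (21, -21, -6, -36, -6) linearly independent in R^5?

Row-reduce the matrix whose columns are u, v, w.
The reduction yields 1 nonzero row, so the rank is 1.
Since rank 1 < 3, the set is linearly dependent.
Indeed 2u + v = 0.

linearly dependent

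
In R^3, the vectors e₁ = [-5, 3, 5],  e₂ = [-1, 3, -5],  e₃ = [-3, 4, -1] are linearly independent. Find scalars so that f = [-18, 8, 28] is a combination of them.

f = 3e₁ - 3e₂ + 2e₃

Set up the augmented matrix [e₁ | e₂ | e₃ | f] and row-reduce.
Back-substitution yields (a₁, a₂, a₃) = (3, -3, 2).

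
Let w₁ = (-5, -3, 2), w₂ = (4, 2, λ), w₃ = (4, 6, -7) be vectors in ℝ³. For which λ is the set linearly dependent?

Place the vectors as rows of a 3×3 matrix; dependence ⇔ determinant zero.
The determinant works out to 18*λ + 18.
This vanishes exactly when λ = -1.

λ = -1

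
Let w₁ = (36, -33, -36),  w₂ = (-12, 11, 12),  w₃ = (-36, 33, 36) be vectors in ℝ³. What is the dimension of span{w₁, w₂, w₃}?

1

Form the matrix with w₁, w₂, w₃ as columns and reduce.
Reduction leaves 1 leading entry, giving rank 1.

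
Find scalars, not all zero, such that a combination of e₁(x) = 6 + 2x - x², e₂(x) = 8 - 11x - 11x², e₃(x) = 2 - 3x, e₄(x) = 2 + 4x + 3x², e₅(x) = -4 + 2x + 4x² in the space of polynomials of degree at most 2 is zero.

2e₁ - e₂ + e₃ - 3e₄ = 0

Write each element as a vector in ℝ³ using {1, x, x²}.
Set up α₁e₁ + … + α₅e₅ = 0 and solve the homogeneous system.
One solution (up to scaling) is (2, -1, 1, -3, 0).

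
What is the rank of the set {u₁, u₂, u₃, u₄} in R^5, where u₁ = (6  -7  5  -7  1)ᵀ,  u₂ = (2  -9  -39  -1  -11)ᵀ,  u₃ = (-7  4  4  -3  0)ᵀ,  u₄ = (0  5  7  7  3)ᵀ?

Put the 5×4 matrix [u₁|u₂|u₃|u₄] into echelon form.
The echelon form has 3 nonzero rows, so the rank is 3.

rank 3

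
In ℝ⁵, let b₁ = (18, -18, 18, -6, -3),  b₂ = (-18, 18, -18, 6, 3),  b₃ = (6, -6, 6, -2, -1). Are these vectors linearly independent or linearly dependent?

linearly dependent

Row-reduce the matrix whose columns are b₁, b₂, b₃.
The reduction yields 1 nonzero row, so the rank is 1.
Since rank 1 < 3, the set is linearly dependent.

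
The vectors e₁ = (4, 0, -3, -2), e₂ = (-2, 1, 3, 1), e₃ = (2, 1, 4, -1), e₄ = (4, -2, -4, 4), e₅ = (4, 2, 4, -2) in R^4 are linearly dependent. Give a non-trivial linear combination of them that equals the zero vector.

e₁ + e₂ + e₃ - e₅ = 0

Set up α₁e₁ + … + α₅e₅ = 0 and solve the homogeneous system.
The free variable yields coefficients (1, 1, 1, 0, -1) (any nonzero multiple also works).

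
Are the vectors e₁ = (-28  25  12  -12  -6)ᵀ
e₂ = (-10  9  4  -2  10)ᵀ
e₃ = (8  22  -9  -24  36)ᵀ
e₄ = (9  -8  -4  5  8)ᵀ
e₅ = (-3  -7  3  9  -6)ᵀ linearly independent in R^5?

linearly dependent

Form the 5×5 matrix with these as columns; its determinant is 0.
A zero determinant means the columns are linearly dependent.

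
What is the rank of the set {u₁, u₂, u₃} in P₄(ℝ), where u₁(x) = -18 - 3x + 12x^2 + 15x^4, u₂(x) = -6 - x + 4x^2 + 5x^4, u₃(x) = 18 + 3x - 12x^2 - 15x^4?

1

Represent each element by its coordinate vector in ℝ⁵.
Put the 5×3 matrix [u₁|u₂|u₃] into echelon form.
Exactly 1 pivot survives; hence the rank is 1.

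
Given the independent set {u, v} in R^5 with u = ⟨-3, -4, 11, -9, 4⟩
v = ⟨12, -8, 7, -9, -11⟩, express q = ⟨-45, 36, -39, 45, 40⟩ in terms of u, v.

q = -u - 4v

Set up the augmented matrix [u | v | q] and row-reduce.
Back-substitution yields (a₁, a₂) = (-1, -4).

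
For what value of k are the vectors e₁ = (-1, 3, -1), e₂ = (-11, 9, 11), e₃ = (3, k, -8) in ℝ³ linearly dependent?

k = 3

The vectors are dependent exactly when the determinant of the matrix with rows e₁, e₂, e₃ vanishes.
Expanding, det = 22*k - 66.
This vanishes exactly when k = 3.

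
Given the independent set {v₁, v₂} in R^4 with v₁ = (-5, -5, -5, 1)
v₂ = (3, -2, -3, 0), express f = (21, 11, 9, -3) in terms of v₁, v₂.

Write f = a₁v₁ + a₂v₂ and equate components.
The system has the unique solution (a₁, a₂) = (-3, 2).

f = -3v₁ + 2v₂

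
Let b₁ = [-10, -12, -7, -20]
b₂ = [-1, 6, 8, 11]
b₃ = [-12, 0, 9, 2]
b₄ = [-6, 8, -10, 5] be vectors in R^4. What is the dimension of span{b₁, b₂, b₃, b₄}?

3

Apply Gaussian elimination to the matrix whose rows are b₁, b₂, b₃, b₄.
The echelon form has 3 nonzero rows, so the rank is 3.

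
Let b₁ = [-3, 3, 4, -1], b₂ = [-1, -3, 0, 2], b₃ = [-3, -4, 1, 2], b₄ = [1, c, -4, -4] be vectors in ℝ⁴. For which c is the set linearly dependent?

The set is linearly dependent precisely when det[b₁; b₂; b₃; b₄] = 0.
Expanding, det = -9*c - 9.
Setting this to zero gives c = -1.

c = -1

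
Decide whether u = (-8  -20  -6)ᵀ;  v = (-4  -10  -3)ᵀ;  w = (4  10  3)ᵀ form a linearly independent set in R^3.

linearly dependent

The matrix [u|v|w] has determinant 0.
A zero determinant means the columns are linearly dependent.
Indeed u - 2v = 0.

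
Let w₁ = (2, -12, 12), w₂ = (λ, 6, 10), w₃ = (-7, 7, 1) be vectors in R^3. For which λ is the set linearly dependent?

The set is linearly dependent precisely when det[w₁; w₂; w₃] = 0.
Cofactor expansion gives det = 96*λ + 1216.
This vanishes exactly when λ = -38/3.

λ = -38/3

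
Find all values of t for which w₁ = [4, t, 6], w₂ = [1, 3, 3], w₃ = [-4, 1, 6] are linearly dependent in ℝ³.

Place the vectors as rows of a 3×3 matrix; dependence ⇔ determinant zero.
Expanding, det = 138 - 18*t.
Solving 138 - 18*t = 0 yields t = 23/3.

t = 23/3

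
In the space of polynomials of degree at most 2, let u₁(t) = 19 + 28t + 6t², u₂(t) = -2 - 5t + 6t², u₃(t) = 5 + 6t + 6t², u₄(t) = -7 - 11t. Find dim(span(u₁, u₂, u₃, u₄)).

Represent each element by its coordinate vector in ℝ³.
Form the matrix with u₁, u₂, u₃, u₄ as columns and reduce.
The echelon form has 2 nonzero rows, so the rank is 2.
(With 4 elements in a 3-dimensional space the rank is at most 3.)

dim = 2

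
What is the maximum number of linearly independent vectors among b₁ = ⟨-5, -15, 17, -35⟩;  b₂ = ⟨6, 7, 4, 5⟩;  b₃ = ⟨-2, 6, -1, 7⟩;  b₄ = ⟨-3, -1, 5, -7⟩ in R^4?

Put the 4×4 matrix [b₁|b₂|b₃|b₄] into echelon form.
Reduction leaves 3 leading entries, giving rank 3.

3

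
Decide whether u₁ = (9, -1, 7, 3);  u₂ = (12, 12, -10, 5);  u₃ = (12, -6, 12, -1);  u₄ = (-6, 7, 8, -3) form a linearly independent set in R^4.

linearly independent

Row-reduce the matrix whose columns are u₁, u₂, u₃, u₄.
The reduction yields 4 nonzero rows, so the rank is 4.
Since rank = 4 (the number of vectors), the set is linearly independent.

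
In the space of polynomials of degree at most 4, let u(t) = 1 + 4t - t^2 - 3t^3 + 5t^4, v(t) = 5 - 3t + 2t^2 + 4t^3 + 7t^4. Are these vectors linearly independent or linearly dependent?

Take coordinates with respect to the standard basis {1, t, …, t^4}.
Row-reduce the matrix whose columns are u, v.
The reduction yields 2 nonzero rows, so the rank is 2.
Since rank = 2 (the number of vectors), the set is linearly independent.

linearly independent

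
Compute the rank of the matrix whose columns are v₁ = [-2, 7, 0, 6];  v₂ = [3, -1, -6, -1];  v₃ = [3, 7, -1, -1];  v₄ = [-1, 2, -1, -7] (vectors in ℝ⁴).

Put the 4×4 matrix [v₁|v₂|v₃|v₄] into echelon form.
Reduction leaves 4 leading entries, giving rank 4.

rank 4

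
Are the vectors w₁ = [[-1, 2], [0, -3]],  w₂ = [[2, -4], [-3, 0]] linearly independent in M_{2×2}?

linearly independent

Write each element as a coordinate vector in ℝ⁴ using {E₁₁, E₁₂, E₂₁, E₂₂}.
Place the vectors as rows of a 2×4 matrix and reduce to echelon form.
The reduction yields 2 nonzero rows, so the rank is 2.
Since rank = 2 (the number of vectors), the set is linearly independent.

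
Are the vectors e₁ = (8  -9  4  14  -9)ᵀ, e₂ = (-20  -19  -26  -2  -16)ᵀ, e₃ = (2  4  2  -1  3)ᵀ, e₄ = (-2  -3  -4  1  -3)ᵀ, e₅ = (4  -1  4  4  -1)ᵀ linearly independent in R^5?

linearly dependent

The matrix [e₁|e₂|e₃|e₄|e₅] has determinant 0.
A zero determinant means the columns are linearly dependent.
Indeed 2e₁ + 3e₂ + 9e₃ - 13e₄ = 0.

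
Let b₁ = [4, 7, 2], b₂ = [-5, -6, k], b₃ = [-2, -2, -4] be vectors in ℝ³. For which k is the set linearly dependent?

Place the vectors as rows of a 3×3 matrix; dependence ⇔ determinant zero.
Cofactor expansion gives det = -6*k - 48.
Setting this to zero gives k = -8.

k = -8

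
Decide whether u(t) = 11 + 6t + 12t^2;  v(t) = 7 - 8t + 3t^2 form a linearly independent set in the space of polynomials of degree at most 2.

Write each element as a coordinate vector in ℝ³ using {1, t, t^2}.
Row-reduce the matrix whose columns are u, v.
The reduction yields 2 nonzero rows, so the rank is 2.
Since rank = 2 (the number of vectors), the set is linearly independent.

linearly independent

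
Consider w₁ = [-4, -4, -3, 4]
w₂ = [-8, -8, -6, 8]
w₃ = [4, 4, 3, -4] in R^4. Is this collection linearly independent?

Place the vectors as rows of a 3×4 matrix and reduce to echelon form.
The reduction yields 1 nonzero row, so the rank is 1.
Since rank 1 < 3, the set is linearly dependent.
Indeed 2w₁ - w₂ = 0.

linearly dependent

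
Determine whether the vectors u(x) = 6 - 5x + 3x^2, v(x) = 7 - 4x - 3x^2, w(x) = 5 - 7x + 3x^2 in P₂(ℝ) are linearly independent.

linearly independent

Write each element as a coordinate vector in ℝ³ using {1, x, x^2}.
Row-reduce the matrix whose columns are u, v, w.
The reduction yields 3 nonzero rows, so the rank is 3.
Since rank = 3 (the number of vectors), the set is linearly independent.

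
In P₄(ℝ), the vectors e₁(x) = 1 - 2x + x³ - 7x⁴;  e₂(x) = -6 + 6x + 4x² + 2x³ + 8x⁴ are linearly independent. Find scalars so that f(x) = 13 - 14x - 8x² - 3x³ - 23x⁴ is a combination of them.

Identify each element with its coordinate vector in ℝ⁵ via {1, x, …, x⁴}.
Solve the system with e₁, e₂ as columns and f as the right-hand side.
Back-substitution yields (c₁, c₂) = (1, -2).

f = e₁ - 2e₂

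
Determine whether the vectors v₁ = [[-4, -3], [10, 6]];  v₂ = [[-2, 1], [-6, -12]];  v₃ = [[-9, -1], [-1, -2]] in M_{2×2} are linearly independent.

linearly independent

Take coordinates with respect to the standard basis {E₁₁, E₁₂, E₂₁, E₂₂}.
Place the vectors as rows of a 3×4 matrix and reduce to echelon form.
The reduction yields 3 nonzero rows, so the rank is 3.
Since rank = 3 (the number of vectors), the set is linearly independent.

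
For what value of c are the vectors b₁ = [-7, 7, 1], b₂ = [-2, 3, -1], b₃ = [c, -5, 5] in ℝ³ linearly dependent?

c = 1

The set is linearly dependent precisely when det[b₁; b₂; b₃] = 0.
Cofactor expansion gives det = 10 - 10*c.
This vanishes exactly when c = 1.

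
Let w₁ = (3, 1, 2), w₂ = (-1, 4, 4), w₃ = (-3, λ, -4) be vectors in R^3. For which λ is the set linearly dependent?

λ = -20/7

The vectors are dependent exactly when the determinant of the matrix with rows w₁, w₂, w₃ vanishes.
Expanding, det = -14*λ - 40.
Solving -14*λ - 40 = 0 yields λ = -20/7.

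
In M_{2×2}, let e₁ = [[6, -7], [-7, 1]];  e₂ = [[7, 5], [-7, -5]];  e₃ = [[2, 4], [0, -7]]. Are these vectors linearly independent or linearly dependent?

linearly independent

Write each element as a coordinate vector in ℝ⁴ using {E₁₁, E₁₂, E₂₁, E₂₂}.
Row-reduce the matrix whose columns are e₁, e₂, e₃.
The reduction yields 3 nonzero rows, so the rank is 3.
Since rank = 3 (the number of vectors), the set is linearly independent.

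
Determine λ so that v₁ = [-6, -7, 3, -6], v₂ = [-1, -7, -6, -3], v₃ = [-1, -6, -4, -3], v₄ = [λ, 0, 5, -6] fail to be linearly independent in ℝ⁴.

λ = 42

The set is linearly dependent precisely when det[v₁; v₂; v₃; v₄] = 0.
Expanding, det = 3*λ - 126.
This vanishes exactly when λ = 42.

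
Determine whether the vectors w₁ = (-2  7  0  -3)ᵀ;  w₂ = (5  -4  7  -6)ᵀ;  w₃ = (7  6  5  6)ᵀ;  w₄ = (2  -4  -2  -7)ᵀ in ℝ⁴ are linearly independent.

linearly independent

Row-reduce the matrix whose columns are w₁, w₂, w₃, w₄.
The reduction yields 4 nonzero rows, so the rank is 4.
Since rank = 4 (the number of vectors), the set is linearly independent.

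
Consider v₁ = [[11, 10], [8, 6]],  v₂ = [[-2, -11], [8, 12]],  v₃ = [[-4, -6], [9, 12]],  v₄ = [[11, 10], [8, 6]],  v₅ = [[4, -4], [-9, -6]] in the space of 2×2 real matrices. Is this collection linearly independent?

Take coordinates with respect to the standard basis {E₁₁, E₁₂, E₂₁, E₂₂}.
There are 5 vectors in a 4-dimensional space, so they cannot be linearly independent.

linearly dependent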